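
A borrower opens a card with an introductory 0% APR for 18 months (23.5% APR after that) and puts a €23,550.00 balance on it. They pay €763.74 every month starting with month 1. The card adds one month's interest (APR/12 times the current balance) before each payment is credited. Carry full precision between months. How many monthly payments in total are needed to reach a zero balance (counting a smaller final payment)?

33 payments

Promo months 1–18 at r₀ = 0%/12 = 0; months 19+ at r₁ = 23.5%/12 = 0.0195833.
After month 18 (no interest yet): B = €23,550.00 − 18·€763.74 = €9,802.68.
Then at r₁ with €763.74/mo: n₂ = −ln(1 − r₁·B/P)/ln(1+r₁) ≈ 14.93 → 15 more payments.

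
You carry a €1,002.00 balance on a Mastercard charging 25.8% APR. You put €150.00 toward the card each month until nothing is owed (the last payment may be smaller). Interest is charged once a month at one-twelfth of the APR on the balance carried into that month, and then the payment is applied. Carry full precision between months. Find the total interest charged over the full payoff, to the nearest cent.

Monthly rate r = 25.8%/12 = 2.15% = 0.0215.
Payoff takes n = ⌈−ln(1 − rB₀/P)/ln(1+r)⌉ = ⌈7.288⌉ = 8 payments; the last is €43.60.
Total paid = 7·€150.00 + €43.60 = €1,093.60.
Total interest = total paid − principal = €1,093.60 − €1,002.00 = €91.60.

€91.60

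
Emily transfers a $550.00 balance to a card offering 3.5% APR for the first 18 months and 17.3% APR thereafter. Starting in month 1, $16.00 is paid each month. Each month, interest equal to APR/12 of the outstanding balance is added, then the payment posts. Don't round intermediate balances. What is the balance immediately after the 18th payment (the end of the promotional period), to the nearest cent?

Promo months 1–18 at r₀ = 3.5%/12 = 0.00291667; months 19+ at r₁ = 17.3%/12 = 0.0144167.
After month 18: iterate B ← B·(1+r₀) − $16.00 for 18 months → $284.35.

$284.35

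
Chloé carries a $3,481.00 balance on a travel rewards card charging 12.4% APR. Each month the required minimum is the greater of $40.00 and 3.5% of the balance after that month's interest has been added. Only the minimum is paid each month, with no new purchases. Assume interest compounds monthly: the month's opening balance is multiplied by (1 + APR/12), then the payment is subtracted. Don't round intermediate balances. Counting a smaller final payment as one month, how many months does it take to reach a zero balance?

Monthly rate r = 12.4%/12 = 1.03333% = 0.0103333.
While 3.5% of the post-interest balance exceeds $40.00, each month B ← (B·(1+r))·(1 − 0.035), i.e. B shrinks by the factor (1+r)·0.965 = 0.97497.
This holds for months 1–45. Entering month 46 the balance is $1,112.61; 3.5% of the post-interest balance is now below $40.00, so the flat $40.00 minimum applies from here.
From month 46 a fixed $40.00 at rate r clears $1,112.61 in 33 more payments. Total: 45 + 33 = 78 months.

78 months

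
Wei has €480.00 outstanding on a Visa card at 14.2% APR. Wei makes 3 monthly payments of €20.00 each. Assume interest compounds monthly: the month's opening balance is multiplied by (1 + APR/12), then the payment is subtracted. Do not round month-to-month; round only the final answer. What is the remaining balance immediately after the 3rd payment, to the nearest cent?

€436.53

Monthly rate r = 14.2%/12 = 1.18333% = 0.0118333.
Each month: B ← B·(1+r) − €20.00.
Month 1: interest €5.68; balance after payment €465.68.
Month 2: interest €5.51; balance after payment €451.19.
Month 3: interest €5.34; balance after payment €436.53.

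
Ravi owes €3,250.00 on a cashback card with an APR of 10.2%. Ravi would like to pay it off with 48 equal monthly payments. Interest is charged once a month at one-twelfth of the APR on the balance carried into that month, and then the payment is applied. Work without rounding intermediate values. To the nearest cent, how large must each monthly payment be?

€82.74

Monthly rate r = 10.2%/12 = 0.85% = 0.0085.
Level-payment amortization: P = B₀·r / (1 − (1+r)^(−n)) = 3250.00·0.0085 / (1 − 1.0085^(−48)).
Denominator 1 − (1+r)^(−48) = 0.333873551.
P = 27.625 / 0.333873551 ≈ 82.74.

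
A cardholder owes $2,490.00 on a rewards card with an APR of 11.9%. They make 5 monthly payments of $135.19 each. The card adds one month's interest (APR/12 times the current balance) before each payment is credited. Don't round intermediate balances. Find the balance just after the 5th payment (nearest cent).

Monthly rate r = 11.9%/12 = 0.991667% = 0.00991667.
Each month: B ← B·(1+r) − $135.19.
Month 1: interest $24.69; balance after payment $2,379.50.
Month 2: interest $23.60; balance after payment $2,267.91.
Month 3: interest $22.49; balance after payment $2,155.21.
Month 4: interest $21.37; balance after payment $2,041.39.
Month 5: interest $20.24; balance after payment $1,926.45.

$1,926.45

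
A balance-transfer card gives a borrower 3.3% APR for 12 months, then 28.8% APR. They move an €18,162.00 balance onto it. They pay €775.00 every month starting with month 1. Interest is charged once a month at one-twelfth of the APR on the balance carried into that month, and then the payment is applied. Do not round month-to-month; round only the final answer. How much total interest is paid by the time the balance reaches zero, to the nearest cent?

Promo months 1–12 at r₀ = 3.3%/12 = 0.00275; months 13+ at r₁ = 28.8%/12 = 0.024.
After month 12: iterate B ← B·(1+r₀) − €775.00 for 12 months → €9,328.53.
Then at r₁ with €775.00/mo: n₂ = −ln(1 − r₁·B/P)/ln(1+r₁) ≈ 14.37 → 15 more payments.
Total paid = 26·€775.00 + €292.59 = €20,442.59; interest = €20,442.59 − €18,162.00 = €2,280.59.

€2,280.59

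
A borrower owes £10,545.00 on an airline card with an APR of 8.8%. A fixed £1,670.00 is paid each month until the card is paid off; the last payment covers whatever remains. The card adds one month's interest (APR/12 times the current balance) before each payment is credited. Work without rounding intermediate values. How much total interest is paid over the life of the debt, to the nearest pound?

Monthly rate r = 8.8%/12 = 0.733333% = 0.00733333.
Payoff takes n = ⌈−ln(1 − rB₀/P)/ln(1+r)⌉ = ⌈6.489⌉ = 7 payments; the last is £818.02.
Total paid = 6·£1,670.00 + £818.02 = £10,838.02.
Total interest = total paid − principal = £10,838.02 − £10,545.00 = £293.02.

£293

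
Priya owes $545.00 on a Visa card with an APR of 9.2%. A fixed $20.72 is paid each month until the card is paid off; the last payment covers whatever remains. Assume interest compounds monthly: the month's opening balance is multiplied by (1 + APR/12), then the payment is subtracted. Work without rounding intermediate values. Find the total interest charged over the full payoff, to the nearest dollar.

Monthly rate r = 9.2%/12 = 0.766667% = 0.00766667.
Payoff takes n = ⌈−ln(1 − rB₀/P)/ln(1+r)⌉ = ⌈29.489⌉ = 30 payments; the last is $10.14.
Total paid = 29·$20.72 + $10.14 = $611.02.
Total interest = total paid − principal = $611.02 − $545.00 = $66.02.

$66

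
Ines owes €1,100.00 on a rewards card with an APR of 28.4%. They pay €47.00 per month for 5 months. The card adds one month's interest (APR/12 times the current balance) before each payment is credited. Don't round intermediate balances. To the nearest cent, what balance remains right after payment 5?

€990.09

Monthly rate r = 28.4%/12 = 2.36667% = 0.0236667.
Each month: B ← B·(1+r) − €47.00.
Month 1: interest €26.03; balance after payment €1,079.03.
Month 2: interest €25.54; balance after payment €1,057.57.
Month 3: interest €25.03; balance after payment €1,035.60.
Month 4: interest €24.51; balance after payment €1,013.11.
Month 5: interest €23.98; balance after payment €990.09.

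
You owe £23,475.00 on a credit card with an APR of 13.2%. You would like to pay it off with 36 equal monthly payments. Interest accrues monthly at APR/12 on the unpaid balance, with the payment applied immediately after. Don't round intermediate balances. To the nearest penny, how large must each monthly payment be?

Monthly rate r = 13.2%/12 = 1.1% = 0.011.
Level-payment amortization: P = B₀·r / (1 − (1+r)^(−n)) = 23475.00·0.011 / (1 − 1.011^(−36)).
Denominator 1 − (1+r)^(−36) = 0.325536583.
P = 258.225 / 0.325536583 ≈ 793.23.

£793.23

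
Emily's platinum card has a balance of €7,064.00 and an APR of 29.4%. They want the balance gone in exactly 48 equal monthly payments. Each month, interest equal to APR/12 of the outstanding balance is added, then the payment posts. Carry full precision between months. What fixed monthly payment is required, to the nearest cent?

€251.89

Monthly rate r = 29.4%/12 = 2.45% = 0.0245.
Level-payment amortization: P = B₀·r / (1 − (1+r)^(−n)) = 7064.00·0.0245 / (1 − 1.0245^(−48)).
Denominator 1 − (1+r)^(−48) = 0.687085428.
P = 173.068 / 0.687085428 ≈ 251.89.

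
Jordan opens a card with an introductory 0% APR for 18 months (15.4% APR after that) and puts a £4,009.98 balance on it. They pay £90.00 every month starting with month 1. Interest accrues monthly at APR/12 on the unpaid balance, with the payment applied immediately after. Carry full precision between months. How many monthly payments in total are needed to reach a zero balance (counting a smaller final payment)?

51 payments

Promo months 1–18 at r₀ = 0%/12 = 0; months 19+ at r₁ = 15.4%/12 = 0.0128333.
After month 18 (no interest yet): B = £4,009.98 − 18·£90.00 = £2,389.98.
Then at r₁ with £90.00/mo: n₂ = −ln(1 − r₁·B/P)/ln(1+r₁) ≈ 32.68 → 33 more payments.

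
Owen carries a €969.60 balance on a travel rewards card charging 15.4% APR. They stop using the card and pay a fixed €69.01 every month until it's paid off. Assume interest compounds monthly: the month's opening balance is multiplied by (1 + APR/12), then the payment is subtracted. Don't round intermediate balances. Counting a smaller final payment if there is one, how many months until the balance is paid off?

16 payments

Monthly rate r = 15.4%/12 = 1.28333% = 0.0128333.
Recurrence: B ← B·(1+r) − €69.01.
Month 1: interest €12.44; balance after payment €913.03.
Month 2: interest €11.72; balance after payment €855.74.
Closed form: n = −ln(1 − rB₀/P)/ln(1+r) = −ln(0.81969)/ln(1.01283) ≈ 15.592, so the balance reaches zero during payment 16.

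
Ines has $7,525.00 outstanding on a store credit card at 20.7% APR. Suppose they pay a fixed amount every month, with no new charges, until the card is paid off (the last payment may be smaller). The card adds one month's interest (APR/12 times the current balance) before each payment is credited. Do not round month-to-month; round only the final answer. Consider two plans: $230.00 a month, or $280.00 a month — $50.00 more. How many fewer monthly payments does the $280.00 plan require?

12 fewer payments

Monthly rate r = 20.7%/12 = 1.725% = 0.01725.
At $230.00/mo: n = ⌈−ln(1 − rB₀/P)/ln(1+r)⌉ = 49 payments (last $135.41); total interest = total paid − $7,525.00 = $3,650.41.
At $280.00/mo: 37 payments (last $117.78); total interest $2,672.78.
Payments saved = 49 − 37 = 12.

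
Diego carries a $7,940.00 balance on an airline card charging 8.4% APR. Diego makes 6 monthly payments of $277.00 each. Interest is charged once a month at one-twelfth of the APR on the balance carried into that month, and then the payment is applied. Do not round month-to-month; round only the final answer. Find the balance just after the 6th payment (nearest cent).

Monthly rate r = 8.4%/12 = 0.7% = 0.007.
Each month: B ← B·(1+r) − $277.00.
Month 1: interest $55.58; balance after payment $7,718.58.
Month 2: interest $54.03; balance after payment $7,495.61.
Month 3: interest $52.47; balance after payment $7,271.08.
Month 4: interest $50.90; balance after payment $7,044.98.
Month 5: interest $49.31; balance after payment $6,817.29.
Month 6: interest $47.72; balance after payment $6,588.01.

$6,588.01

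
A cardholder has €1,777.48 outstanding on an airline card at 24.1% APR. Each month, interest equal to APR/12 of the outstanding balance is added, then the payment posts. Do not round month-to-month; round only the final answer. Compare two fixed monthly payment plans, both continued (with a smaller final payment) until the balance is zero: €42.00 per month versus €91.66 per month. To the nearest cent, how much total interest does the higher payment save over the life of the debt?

€1,731.88

Monthly rate r = 24.1%/12 = 2.00833% = 0.0200833.
At €42.00/mo: n = ⌈−ln(1 − rB₀/P)/ln(1+r)⌉ = 96 payments (last €16.46); total interest = total paid − €1,777.48 = €2,228.98.
At €91.66/mo: 25 payments (last €74.74); total interest €497.10.
Interest saved = €2,228.98 − €497.10 = €1,731.88.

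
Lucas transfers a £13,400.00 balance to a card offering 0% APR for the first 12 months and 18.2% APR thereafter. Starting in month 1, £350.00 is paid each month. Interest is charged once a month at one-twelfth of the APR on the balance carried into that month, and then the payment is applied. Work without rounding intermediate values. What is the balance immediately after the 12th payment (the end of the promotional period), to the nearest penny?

£9,200.00

Promo months 1–12 at r₀ = 0%/12 = 0; months 13+ at r₁ = 18.2%/12 = 0.0151667.
After month 12 (no interest yet): B = £13,400.00 − 12·£350.00 = £9,200.00.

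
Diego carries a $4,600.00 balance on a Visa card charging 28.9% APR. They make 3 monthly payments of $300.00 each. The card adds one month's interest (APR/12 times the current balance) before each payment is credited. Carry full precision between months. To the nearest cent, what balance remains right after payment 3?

$4,018.57

Monthly rate r = 28.9%/12 = 2.40833% = 0.0240833.
Each month: B ← B·(1+r) − $300.00.
Month 1: interest $110.78; balance after payment $4,410.78.
Month 2: interest $106.23; balance after payment $4,217.01.
Month 3: interest $101.56; balance after payment $4,018.57.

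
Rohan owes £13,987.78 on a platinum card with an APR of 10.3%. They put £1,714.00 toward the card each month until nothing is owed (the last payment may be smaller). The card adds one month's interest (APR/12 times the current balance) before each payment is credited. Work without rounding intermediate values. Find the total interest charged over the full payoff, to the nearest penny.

Monthly rate r = 10.3%/12 = 0.858333% = 0.00858333.
Payoff takes n = ⌈−ln(1 − rB₀/P)/ln(1+r)⌉ = ⌈8.497⌉ = 9 payments; the last is £853.82.
Total paid = 8·£1,714.00 + £853.82 = £14,565.82.
Total interest = total paid − principal = £14,565.82 − £13,987.78 = £578.04.

£578.04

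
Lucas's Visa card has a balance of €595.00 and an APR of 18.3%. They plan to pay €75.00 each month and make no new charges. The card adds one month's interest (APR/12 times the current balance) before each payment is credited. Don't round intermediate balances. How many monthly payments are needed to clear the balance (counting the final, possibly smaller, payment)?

Monthly rate r = 18.3%/12 = 1.525% = 0.01525.
Recurrence: B ← B·(1+r) − €75.00.
Month 1: interest €9.07; balance after payment €529.07.
Month 2: interest €8.07; balance after payment €462.14.
Closed form: n = −ln(1 − rB₀/P)/ln(1+r) = −ln(0.87902)/ln(1.01525) ≈ 8.520, so the balance reaches zero during payment 9.

9 payments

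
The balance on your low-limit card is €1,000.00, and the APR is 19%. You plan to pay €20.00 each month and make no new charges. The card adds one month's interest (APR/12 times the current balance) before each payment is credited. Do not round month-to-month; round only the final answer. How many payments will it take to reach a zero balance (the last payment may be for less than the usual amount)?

100 payments

Monthly rate r = 19%/12 = 1.58333% = 0.0158333.
Recurrence: B ← B·(1+r) − €20.00.
Month 1: interest €15.83; balance after payment €995.83.
Month 2: interest €15.77; balance after payment €991.60.
Closed form: n = −ln(1 − rB₀/P)/ln(1+r) = −ln(0.20833)/ln(1.01583) ≈ 99.853, so the balance reaches zero during payment 100.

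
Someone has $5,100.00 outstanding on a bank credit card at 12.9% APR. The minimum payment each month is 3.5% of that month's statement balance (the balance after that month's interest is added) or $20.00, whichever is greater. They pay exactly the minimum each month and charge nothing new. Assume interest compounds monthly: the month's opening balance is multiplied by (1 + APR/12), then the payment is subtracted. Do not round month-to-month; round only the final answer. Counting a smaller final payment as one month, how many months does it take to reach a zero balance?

123 months

Monthly rate r = 12.9%/12 = 1.075% = 0.01075.
While 3.5% of the post-interest balance exceeds $20.00, each month B ← (B·(1+r))·(1 − 0.035), i.e. B shrinks by the factor (1+r)·0.965 = 0.97537.
This holds for months 1–89. Entering month 90 the balance is $554.36; 3.5% of the post-interest balance is now below $20.00, so the flat $20.00 minimum applies from here.
From month 90 a fixed $20.00 at rate r clears $554.36 in 34 more payments. Total: 89 + 34 = 123 months.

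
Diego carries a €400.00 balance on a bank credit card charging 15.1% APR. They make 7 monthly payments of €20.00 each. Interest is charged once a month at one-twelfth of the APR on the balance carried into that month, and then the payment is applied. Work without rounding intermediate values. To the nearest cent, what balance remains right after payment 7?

Monthly rate r = 15.1%/12 = 1.25833% = 0.0125833.
Each month: B ← B·(1+r) − €20.00.
Month 1: interest €5.03; balance after payment €385.03.
Month 2: interest €4.85; balance after payment €369.88.
Month 3: interest €4.65; balance after payment €354.53.
Month 4: interest €4.46; balance after payment €338.99.
Month 5: interest €4.27; balance after payment €323.26.
Month 6: interest €4.07; balance after payment €307.33.
Month 7: interest €3.87; balance after payment €291.19.

€291.19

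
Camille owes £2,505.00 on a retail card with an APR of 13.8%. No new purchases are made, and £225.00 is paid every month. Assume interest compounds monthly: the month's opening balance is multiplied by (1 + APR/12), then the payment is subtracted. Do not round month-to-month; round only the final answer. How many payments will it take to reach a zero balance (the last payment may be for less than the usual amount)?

12 payments

Monthly rate r = 13.8%/12 = 1.15% = 0.0115.
Recurrence: B ← B·(1+r) − £225.00.
Month 1: interest £28.81; balance after payment £2,308.81.
Month 2: interest £26.55; balance after payment £2,110.36.
Closed form: n = −ln(1 − rB₀/P)/ln(1+r) = −ln(0.87197)/ln(1.0115) ≈ 11.982, so the balance reaches zero during payment 12.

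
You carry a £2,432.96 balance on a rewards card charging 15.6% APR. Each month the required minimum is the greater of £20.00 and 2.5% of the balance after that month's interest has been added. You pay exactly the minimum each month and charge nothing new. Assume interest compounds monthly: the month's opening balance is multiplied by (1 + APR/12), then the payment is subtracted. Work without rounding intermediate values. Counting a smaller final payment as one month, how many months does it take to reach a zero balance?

147 months

Monthly rate r = 15.6%/12 = 1.3% = 0.013.
While 2.5% of the post-interest balance exceeds £20.00, each month B ← (B·(1+r))·(1 − 0.025), i.e. B shrinks by the factor (1+r)·0.975 = 0.98767.
This holds for months 1–91. Entering month 92 the balance is £787.07; 2.5% of the post-interest balance is now below £20.00, so the flat £20.00 minimum applies from here.
From month 92 a fixed £20.00 at rate r clears £787.07 in 56 more payments. Total: 91 + 56 = 147 months.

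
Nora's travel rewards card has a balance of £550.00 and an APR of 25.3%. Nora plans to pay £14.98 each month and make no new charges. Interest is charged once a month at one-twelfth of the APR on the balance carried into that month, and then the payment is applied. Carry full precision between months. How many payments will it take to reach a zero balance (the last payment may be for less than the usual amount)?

72 months

Monthly rate r = 25.3%/12 = 2.10833% = 0.0210833.
Recurrence: B ← B·(1+r) − £14.98.
Month 1: interest £11.60; balance after payment £546.62.
Month 2: interest £11.52; balance after payment £543.16.
Closed form: n = −ln(1 − rB₀/P)/ln(1+r) = −ln(0.22591)/ln(1.02108) ≈ 71.300, so the balance reaches zero during payment 72.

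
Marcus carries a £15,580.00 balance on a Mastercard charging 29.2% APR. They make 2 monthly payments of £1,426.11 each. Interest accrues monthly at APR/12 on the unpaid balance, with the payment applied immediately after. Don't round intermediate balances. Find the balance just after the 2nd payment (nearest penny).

Monthly rate r = 29.2%/12 = 2.43333% = 0.0243333.
Each month: B ← B·(1+r) − £1,426.11.
Month 1: interest £379.11; balance after payment £14,533.00.
Month 2: interest £353.64; balance after payment £13,460.53.

£13,460.53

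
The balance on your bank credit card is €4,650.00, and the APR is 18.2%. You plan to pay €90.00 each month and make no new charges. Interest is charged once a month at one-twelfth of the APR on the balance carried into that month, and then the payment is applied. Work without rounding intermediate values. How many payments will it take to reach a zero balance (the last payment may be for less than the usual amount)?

Monthly rate r = 18.2%/12 = 1.51667% = 0.0151667.
Recurrence: B ← B·(1+r) − €90.00.
Month 1: interest €70.53; balance after payment €4,630.52.
Month 2: interest €70.23; balance after payment €4,610.75.
Closed form: n = −ln(1 − rB₀/P)/ln(1+r) = −ln(0.21639)/ln(1.01517) ≈ 101.687, so the balance reaches zero during payment 102.

102 months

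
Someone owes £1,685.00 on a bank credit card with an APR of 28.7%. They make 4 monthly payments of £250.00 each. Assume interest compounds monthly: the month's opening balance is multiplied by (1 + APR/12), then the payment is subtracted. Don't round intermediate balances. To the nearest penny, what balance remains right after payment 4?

£815.62

Monthly rate r = 28.7%/12 = 2.39167% = 0.0239167.
Each month: B ← B·(1+r) − £250.00.
Month 1: interest £40.30; balance after payment £1,475.30.
Month 2: interest £35.28; balance after payment £1,260.58.
Month 3: interest £30.15; balance after payment £1,040.73.
Month 4: interest £24.89; balance after payment £815.62.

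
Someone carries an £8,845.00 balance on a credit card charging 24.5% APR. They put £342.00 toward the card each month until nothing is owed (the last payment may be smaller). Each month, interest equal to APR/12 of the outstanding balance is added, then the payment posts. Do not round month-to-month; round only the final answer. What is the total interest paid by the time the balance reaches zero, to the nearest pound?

Monthly rate r = 24.5%/12 = 2.04167% = 0.0204167.
Payoff takes n = ⌈−ln(1 − rB₀/P)/ln(1+r)⌉ = ⌈37.150⌉ = 38 payments; the last is £51.65.
Total paid = 37·£342.00 + £51.65 = £12,705.65.
Total interest = total paid − principal = £12,705.65 − £8,845.00 = £3,860.65.

£3,861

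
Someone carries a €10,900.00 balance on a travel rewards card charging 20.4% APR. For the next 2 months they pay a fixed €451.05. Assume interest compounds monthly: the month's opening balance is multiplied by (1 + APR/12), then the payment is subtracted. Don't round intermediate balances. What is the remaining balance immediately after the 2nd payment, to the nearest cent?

Monthly rate r = 20.4%/12 = 1.7% = 0.017.
Each month: B ← B·(1+r) − €451.05.
Month 1: interest €185.30; balance after payment €10,634.25.
Month 2: interest €180.78; balance after payment €10,363.98.

€10,363.98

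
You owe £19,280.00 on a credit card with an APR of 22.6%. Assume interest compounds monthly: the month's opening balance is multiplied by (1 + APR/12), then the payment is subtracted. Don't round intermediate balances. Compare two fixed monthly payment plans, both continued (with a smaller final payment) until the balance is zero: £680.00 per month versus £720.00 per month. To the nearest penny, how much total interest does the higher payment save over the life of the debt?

Monthly rate r = 22.6%/12 = 1.88333% = 0.0188333.
At £680.00/mo: n = ⌈−ln(1 − rB₀/P)/ln(1+r)⌉ = 41 payments (last £627.32); total interest = total paid − £19,280.00 = £8,547.32.
At £720.00/mo: 38 payments (last £443.88); total interest £7,803.88.
Interest saved = £8,547.32 − £7,803.88 = £743.44.

£743.44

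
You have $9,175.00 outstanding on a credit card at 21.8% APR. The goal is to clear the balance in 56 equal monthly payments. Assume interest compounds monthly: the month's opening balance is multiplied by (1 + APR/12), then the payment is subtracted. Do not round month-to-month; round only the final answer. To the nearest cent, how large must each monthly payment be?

Monthly rate r = 21.8%/12 = 1.81667% = 0.0181667.
Level-payment amortization: P = B₀·r / (1 − (1+r)^(−n)) = 9175.00·0.0181667 / (1 − 1.01817^(−56)).
Denominator 1 − (1+r)^(−56) = 0.635125919.
P = 166.679 / 0.635125919 ≈ 262.43.

$262.43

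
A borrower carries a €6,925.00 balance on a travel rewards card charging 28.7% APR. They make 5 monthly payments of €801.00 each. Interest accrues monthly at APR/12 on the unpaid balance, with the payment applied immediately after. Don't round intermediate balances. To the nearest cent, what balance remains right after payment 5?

Monthly rate r = 28.7%/12 = 2.39167% = 0.0239167.
Each month: B ← B·(1+r) − €801.00.
Month 1: interest €165.62; balance after payment €6,289.62.
Month 2: interest €150.43; balance after payment €5,639.05.
Month 3: interest €134.87; balance after payment €4,972.92.
Month 4: interest €118.94; balance after payment €4,290.85.
Month 5: interest €102.62; balance after payment €3,592.48.

€3,592.48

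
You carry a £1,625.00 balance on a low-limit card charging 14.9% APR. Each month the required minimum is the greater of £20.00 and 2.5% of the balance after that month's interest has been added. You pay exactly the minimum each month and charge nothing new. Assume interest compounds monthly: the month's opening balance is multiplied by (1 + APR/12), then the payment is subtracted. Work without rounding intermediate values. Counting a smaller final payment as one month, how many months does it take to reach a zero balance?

111 months

Monthly rate r = 14.9%/12 = 1.24167% = 0.0124167.
While 2.5% of the post-interest balance exceeds £20.00, each month B ← (B·(1+r))·(1 − 0.025), i.e. B shrinks by the factor (1+r)·0.975 = 0.98711.
This holds for months 1–56. Entering month 57 the balance is £785.65; 2.5% of the post-interest balance is now below £20.00, so the flat £20.00 minimum applies from here.
From month 57 a fixed £20.00 at rate r clears £785.65 in 55 more payments. Total: 56 + 55 = 111 months.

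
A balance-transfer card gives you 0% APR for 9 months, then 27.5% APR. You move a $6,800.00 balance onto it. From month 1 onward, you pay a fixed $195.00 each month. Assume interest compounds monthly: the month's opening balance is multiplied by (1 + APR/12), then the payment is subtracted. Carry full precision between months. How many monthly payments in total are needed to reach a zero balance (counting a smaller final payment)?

Promo months 1–9 at r₀ = 0%/12 = 0; months 10+ at r₁ = 27.5%/12 = 0.0229167.
After month 9 (no interest yet): B = $6,800.00 − 9·$195.00 = $5,045.00.
Then at r₁ with $195.00/mo: n₂ = −ln(1 − r₁·B/P)/ln(1+r₁) ≈ 39.66 → 40 more payments.

49 months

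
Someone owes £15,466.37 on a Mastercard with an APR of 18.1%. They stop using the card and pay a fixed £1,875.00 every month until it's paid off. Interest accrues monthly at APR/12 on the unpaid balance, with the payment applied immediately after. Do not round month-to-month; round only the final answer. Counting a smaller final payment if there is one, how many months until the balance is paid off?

9 months

Monthly rate r = 18.1%/12 = 1.50833% = 0.0150833.
Recurrence: B ← B·(1+r) − £1,875.00.
Month 1: interest £233.28; balance after payment £13,824.65.
Month 2: interest £208.52; balance after payment £12,158.18.
Closed form: n = −ln(1 − rB₀/P)/ln(1+r) = −ln(0.87558)/ln(1.01508) ≈ 8.875, so the balance reaches zero during payment 9.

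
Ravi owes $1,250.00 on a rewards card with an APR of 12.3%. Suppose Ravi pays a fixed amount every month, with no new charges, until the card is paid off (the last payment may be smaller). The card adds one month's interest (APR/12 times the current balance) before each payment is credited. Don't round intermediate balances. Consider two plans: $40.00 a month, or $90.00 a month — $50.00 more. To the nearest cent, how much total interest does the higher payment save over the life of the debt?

Monthly rate r = 12.3%/12 = 1.025% = 0.01025.
At $40.00/mo: n = ⌈−ln(1 − rB₀/P)/ln(1+r)⌉ = 38 payments (last $34.55); total interest = total paid − $1,250.00 = $264.55.
At $90.00/mo: 16 payments (last $5.36); total interest $105.36.
Interest saved = $264.55 − $105.36 = $159.19.

$159.19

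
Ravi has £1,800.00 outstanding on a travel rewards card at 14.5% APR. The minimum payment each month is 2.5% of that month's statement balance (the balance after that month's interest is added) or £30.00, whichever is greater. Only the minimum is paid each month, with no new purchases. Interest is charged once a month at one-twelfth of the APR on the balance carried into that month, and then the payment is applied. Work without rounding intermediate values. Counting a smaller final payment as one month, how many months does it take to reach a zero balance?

86 months

Monthly rate r = 14.5%/12 = 1.20833% = 0.0120833.
While 2.5% of the post-interest balance exceeds £30.00, each month B ← (B·(1+r))·(1 − 0.025), i.e. B shrinks by the factor (1+r)·0.975 = 0.98678.
This holds for months 1–32. Entering month 33 the balance is £1,175.82; 2.5% of the post-interest balance is now below £30.00, so the flat £30.00 minimum applies from here.
From month 33 a fixed £30.00 at rate r clears £1,175.82 in 54 more payments. Total: 32 + 54 = 86 months.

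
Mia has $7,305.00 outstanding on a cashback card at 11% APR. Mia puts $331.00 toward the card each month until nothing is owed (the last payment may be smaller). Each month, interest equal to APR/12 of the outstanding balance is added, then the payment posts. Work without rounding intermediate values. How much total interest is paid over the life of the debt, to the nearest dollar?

Monthly rate r = 11%/12 = 0.916667% = 0.00916667.
Payoff takes n = ⌈−ln(1 − rB₀/P)/ln(1+r)⌉ = ⌈24.770⌉ = 25 payments; the last is $255.26.
Total paid = 24·$331.00 + $255.26 = $8,199.26.
Total interest = total paid − principal = $8,199.26 − $7,305.00 = $894.26.

$894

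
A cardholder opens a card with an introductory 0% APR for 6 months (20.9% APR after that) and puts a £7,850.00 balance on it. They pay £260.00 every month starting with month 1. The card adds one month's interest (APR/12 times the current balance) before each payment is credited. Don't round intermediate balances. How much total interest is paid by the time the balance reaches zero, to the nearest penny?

£1,947.98

Promo months 1–6 at r₀ = 0%/12 = 0; months 7+ at r₁ = 20.9%/12 = 0.0174167.
After month 6 (no interest yet): B = £7,850.00 − 6·£260.00 = £6,290.00.
Then at r₁ with £260.00/mo: n₂ = −ln(1 − r₁·B/P)/ln(1+r₁) ≈ 31.68 → 32 more payments.
Total paid = 37·£260.00 + £177.98 = £9,797.98; interest = £9,797.98 − £7,850.00 = £1,947.98.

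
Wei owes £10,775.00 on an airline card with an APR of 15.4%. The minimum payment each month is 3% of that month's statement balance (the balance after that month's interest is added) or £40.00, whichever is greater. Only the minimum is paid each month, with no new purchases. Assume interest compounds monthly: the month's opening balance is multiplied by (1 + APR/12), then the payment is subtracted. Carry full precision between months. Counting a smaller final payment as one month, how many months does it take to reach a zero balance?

Monthly rate r = 15.4%/12 = 1.28333% = 0.0128333.
While 3% of the post-interest balance exceeds £40.00, each month B ← (B·(1+r))·(1 − 0.03), i.e. B shrinks by the factor (1+r)·0.97 = 0.98245.
This holds for months 1–119. Entering month 120 the balance is £1,310.01; 3% of the post-interest balance is now below £40.00, so the flat £40.00 minimum applies from here.
From month 120 a fixed £40.00 at rate r clears £1,310.01 in 43 more payments. Total: 119 + 43 = 162 months.

162 months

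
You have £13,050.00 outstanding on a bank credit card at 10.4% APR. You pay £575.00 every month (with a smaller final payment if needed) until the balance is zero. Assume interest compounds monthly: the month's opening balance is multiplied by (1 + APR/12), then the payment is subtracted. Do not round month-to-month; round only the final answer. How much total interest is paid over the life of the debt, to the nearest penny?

Monthly rate r = 10.4%/12 = 0.866667% = 0.00866667.
Payoff takes n = ⌈−ln(1 − rB₀/P)/ln(1+r)⌉ = ⌈25.381⌉ = 26 payments; the last is £219.71.
Total paid = 25·£575.00 + £219.71 = £14,594.71.
Total interest = total paid − principal = £14,594.71 − £13,050.00 = £1,544.71.

£1,544.71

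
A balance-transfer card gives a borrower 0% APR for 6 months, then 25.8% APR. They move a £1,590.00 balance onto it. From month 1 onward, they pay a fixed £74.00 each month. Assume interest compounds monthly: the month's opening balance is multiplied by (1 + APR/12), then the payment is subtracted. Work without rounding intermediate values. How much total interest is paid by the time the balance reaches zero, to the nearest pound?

Promo months 1–6 at r₀ = 0%/12 = 0; months 7+ at r₁ = 25.8%/12 = 0.0215.
After month 6 (no interest yet): B = £1,590.00 − 6·£74.00 = £1,146.00.
Then at r₁ with £74.00/mo: n₂ = −ln(1 − r₁·B/P)/ln(1+r₁) ≈ 19.03 → 20 more payments.
Total paid = 25·£74.00 + £2.58 = £1,852.58; interest = £1,852.58 − £1,590.00 = £262.58.

£263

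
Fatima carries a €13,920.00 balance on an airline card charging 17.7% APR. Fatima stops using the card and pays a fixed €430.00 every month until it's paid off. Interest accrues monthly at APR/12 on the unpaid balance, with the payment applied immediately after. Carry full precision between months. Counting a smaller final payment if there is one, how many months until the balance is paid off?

45 months

Monthly rate r = 17.7%/12 = 1.475% = 0.01475.
Recurrence: B ← B·(1+r) − €430.00.
Month 1: interest €205.32; balance after payment €13,695.32.
Month 2: interest €202.01; balance after payment €13,467.33.
Closed form: n = −ln(1 − rB₀/P)/ln(1+r) = −ln(0.52251)/ln(1.01475) ≈ 44.331, so the balance reaches zero during payment 45.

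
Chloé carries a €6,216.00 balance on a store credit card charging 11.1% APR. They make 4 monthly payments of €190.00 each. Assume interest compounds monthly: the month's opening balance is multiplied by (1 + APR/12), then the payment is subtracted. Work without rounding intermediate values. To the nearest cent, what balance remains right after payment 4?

€5,678.59

Monthly rate r = 11.1%/12 = 0.925% = 0.00925.
Each month: B ← B·(1+r) − €190.00.
Month 1: interest €57.50; balance after payment €6,083.50.
Month 2: interest €56.27; balance after payment €5,949.77.
Month 3: interest €55.04; balance after payment €5,814.81.
Month 4: interest €53.79; balance after payment €5,678.59.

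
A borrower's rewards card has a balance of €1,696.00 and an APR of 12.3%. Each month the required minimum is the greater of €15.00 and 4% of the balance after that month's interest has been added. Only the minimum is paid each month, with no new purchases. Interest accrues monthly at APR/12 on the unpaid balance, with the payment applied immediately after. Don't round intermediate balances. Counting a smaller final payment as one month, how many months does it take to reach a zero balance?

79 months

Monthly rate r = 12.3%/12 = 1.025% = 0.01025.
While 4% of the post-interest balance exceeds €15.00, each month B ← (B·(1+r))·(1 − 0.04), i.e. B shrinks by the factor (1+r)·0.96 = 0.96984.
This holds for months 1–50. Entering month 51 the balance is €366.80; 4% of the post-interest balance is now below €15.00, so the flat €15.00 minimum applies from here.
From month 51 a fixed €15.00 at rate r clears €366.80 in 29 more payments. Total: 50 + 29 = 79 months.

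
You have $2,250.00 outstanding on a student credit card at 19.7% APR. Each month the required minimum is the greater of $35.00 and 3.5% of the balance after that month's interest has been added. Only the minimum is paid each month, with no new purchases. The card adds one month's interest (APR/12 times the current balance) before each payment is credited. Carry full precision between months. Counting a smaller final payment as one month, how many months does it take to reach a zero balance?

Monthly rate r = 19.7%/12 = 1.64167% = 0.0164167.
While 3.5% of the post-interest balance exceeds $35.00, each month B ← (B·(1+r))·(1 − 0.035), i.e. B shrinks by the factor (1+r)·0.965 = 0.98084.
This holds for months 1–43. Entering month 44 the balance is $979.36; 3.5% of the post-interest balance is now below $35.00, so the flat $35.00 minimum applies from here.
From month 44 a fixed $35.00 at rate r clears $979.36 in 38 more payments. Total: 43 + 38 = 81 months.

81 months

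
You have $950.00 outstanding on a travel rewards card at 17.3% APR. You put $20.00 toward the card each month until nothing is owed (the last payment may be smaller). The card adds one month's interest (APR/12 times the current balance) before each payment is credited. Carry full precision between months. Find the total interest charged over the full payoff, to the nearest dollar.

Monthly rate r = 17.3%/12 = 1.44167% = 0.0144167.
Payoff takes n = ⌈−ln(1 − rB₀/P)/ln(1+r)⌉ = ⌈80.658⌉ = 81 payments; the last is $13.20.
Total paid = 80·$20.00 + $13.20 = $1,613.20.
Total interest = total paid − principal = $1,613.20 − $950.00 = $663.20.

$663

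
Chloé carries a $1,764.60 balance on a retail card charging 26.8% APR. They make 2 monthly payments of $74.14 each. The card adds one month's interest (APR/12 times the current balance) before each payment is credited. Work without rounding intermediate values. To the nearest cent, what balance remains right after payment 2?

Monthly rate r = 26.8%/12 = 2.23333% = 0.0223333.
Each month: B ← B·(1+r) − $74.14.
Month 1: interest $39.41; balance after payment $1,729.87.
Month 2: interest $38.63; balance after payment $1,694.36.

$1,694.36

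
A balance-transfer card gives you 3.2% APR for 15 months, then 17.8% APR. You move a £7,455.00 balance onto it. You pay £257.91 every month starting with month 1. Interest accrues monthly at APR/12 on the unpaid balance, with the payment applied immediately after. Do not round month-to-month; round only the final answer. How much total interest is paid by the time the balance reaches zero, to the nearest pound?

Promo months 1–15 at r₀ = 3.2%/12 = 0.00266667; months 16+ at r₁ = 17.8%/12 = 0.0148333.
After month 15: iterate B ← B·(1+r₀) − £257.91 for 15 months → £3,817.13.
Then at r₁ with £257.91/mo: n₂ = −ln(1 − r₁·B/P)/ln(1+r₁) ≈ 16.83 → 17 more payments.
Total paid = 31·£257.91 + £215.31 = £8,210.52; interest = £8,210.52 − £7,455.00 = £755.52.

£756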